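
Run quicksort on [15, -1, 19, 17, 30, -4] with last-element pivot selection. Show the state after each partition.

Partition 1: pivot=-4 at index 0 -> [-4, -1, 19, 17, 30, 15]
Partition 2: pivot=15 at index 2 -> [-4, -1, 15, 17, 30, 19]
Partition 3: pivot=19 at index 4 -> [-4, -1, 15, 17, 19, 30]


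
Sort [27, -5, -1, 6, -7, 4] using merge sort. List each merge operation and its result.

Divide and conquer:
  Merge [-5] + [-1] -> [-5, -1]
  Merge [27] + [-5, -1] -> [-5, -1, 27]
  Merge [-7] + [4] -> [-7, 4]
  Merge [6] + [-7, 4] -> [-7, 4, 6]
  Merge [-5, -1, 27] + [-7, 4, 6] -> [-7, -5, -1, 4, 6, 27]


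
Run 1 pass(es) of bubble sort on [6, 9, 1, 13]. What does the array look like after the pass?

After pass 1: [6, 1, 9, 13] (1 swaps)
Total swaps: 1


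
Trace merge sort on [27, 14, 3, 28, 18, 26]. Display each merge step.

Divide and conquer:
  Merge [14] + [3] -> [3, 14]
  Merge [27] + [3, 14] -> [3, 14, 27]
  Merge [18] + [26] -> [18, 26]
  Merge [28] + [18, 26] -> [18, 26, 28]
  Merge [3, 14, 27] + [18, 26, 28] -> [3, 14, 18, 26, 27, 28]


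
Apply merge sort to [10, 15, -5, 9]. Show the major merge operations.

Divide and conquer:
  Merge [10] + [15] -> [10, 15]
  Merge [-5] + [9] -> [-5, 9]
  Merge [10, 15] + [-5, 9] -> [-5, 9, 10, 15]


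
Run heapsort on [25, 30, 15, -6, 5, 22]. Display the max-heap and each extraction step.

Build heap: [30, 25, 22, -6, 5, 15]
Extract 30: [25, 15, 22, -6, 5, 30]
Extract 25: [22, 15, 5, -6, 25, 30]
Extract 22: [15, -6, 5, 22, 25, 30]
Extract 15: [5, -6, 15, 22, 25, 30]
Extract 5: [-6, 5, 15, 22, 25, 30]


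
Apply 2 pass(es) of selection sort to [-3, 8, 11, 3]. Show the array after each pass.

Pass 1: Select minimum -3 at index 0, swap -> [-3, 8, 11, 3]
Pass 2: Select minimum 3 at index 3, swap -> [-3, 3, 11, 8]


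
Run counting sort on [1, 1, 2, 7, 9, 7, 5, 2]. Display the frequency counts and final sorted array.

Count array: [0, 2, 2, 0, 0, 1, 0, 2, 0, 1]
(count[i] = number of elements equal to i)
Cumulative count: [0, 2, 4, 4, 4, 5, 5, 7, 7, 8]
Sorted: [1, 1, 2, 2, 5, 7, 7, 9]


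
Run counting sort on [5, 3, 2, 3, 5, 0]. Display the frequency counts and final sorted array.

Count array: [1, 0, 1, 2, 0, 2]
(count[i] = number of elements equal to i)
Cumulative count: [1, 1, 2, 4, 4, 6]
Sorted: [0, 2, 3, 3, 5, 5]


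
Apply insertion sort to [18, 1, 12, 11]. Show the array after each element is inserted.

First element 18 is already 'sorted'
Insert 1: shifted 1 elements -> [1, 18, 12, 11]
Insert 12: shifted 1 elements -> [1, 12, 18, 11]
Insert 11: shifted 2 elements -> [1, 11, 12, 18]


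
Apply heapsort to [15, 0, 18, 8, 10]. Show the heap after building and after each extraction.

Build heap: [18, 10, 15, 8, 0]
Extract 18: [15, 10, 0, 8, 18]
Extract 15: [10, 8, 0, 15, 18]
Extract 10: [8, 0, 10, 15, 18]
Extract 8: [0, 8, 10, 15, 18]


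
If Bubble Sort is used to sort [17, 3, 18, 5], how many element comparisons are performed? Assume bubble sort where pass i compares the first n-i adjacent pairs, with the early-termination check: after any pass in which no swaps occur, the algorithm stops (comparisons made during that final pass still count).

Pass 1: compare adjacent pairs (0,1)..(2,3) = 3 comparison(s), 2 swap(s) -> [3, 17, 5, 18]
Pass 2: compare adjacent pairs (0,1)..(1,2) = 2 comparison(s), 1 swap(s) -> [3, 5, 17, 18]
Pass 3: compare adjacent pairs (0,1)..(0,1) = 1 comparison(s), 0 swap(s) -> [3, 5, 17, 18]
No swaps in this pass, so bubble sort stops here.
Total comparisons: 3 + 2 + 1 = 6


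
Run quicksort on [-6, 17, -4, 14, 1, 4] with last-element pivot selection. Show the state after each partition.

Partition 1: pivot=4 at index 3 -> [-6, -4, 1, 4, 17, 14]
Partition 2: pivot=1 at index 2 -> [-6, -4, 1, 4, 17, 14]
Partition 3: pivot=-4 at index 1 -> [-6, -4, 1, 4, 17, 14]
Partition 4: pivot=14 at index 4 -> [-6, -4, 1, 4, 14, 17]


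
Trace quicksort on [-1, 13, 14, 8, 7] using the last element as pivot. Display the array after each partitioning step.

Partition 1: pivot=7 at index 1 -> [-1, 7, 14, 8, 13]
Partition 2: pivot=13 at index 3 -> [-1, 7, 8, 13, 14]


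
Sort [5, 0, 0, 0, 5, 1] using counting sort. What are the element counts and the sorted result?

Count array: [3, 1, 0, 0, 0, 2]
(count[i] = number of elements equal to i)
Cumulative count: [3, 4, 4, 4, 4, 6]
Sorted: [0, 0, 0, 1, 5, 5]


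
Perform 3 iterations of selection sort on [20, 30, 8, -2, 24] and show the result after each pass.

Pass 1: Select minimum -2 at index 3, swap -> [-2, 30, 8, 20, 24]
Pass 2: Select minimum 8 at index 2, swap -> [-2, 8, 30, 20, 24]
Pass 3: Select minimum 20 at index 3, swap -> [-2, 8, 20, 30, 24]


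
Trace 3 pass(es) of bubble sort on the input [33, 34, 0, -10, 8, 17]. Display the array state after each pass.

After pass 1: [33, 0, -10, 8, 17, 34] (4 swaps)
After pass 2: [0, -10, 8, 17, 33, 34] (4 swaps)
After pass 3: [-10, 0, 8, 17, 33, 34] (1 swaps)
Total swaps: 9


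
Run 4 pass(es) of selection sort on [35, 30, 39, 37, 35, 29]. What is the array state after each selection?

Pass 1: Select minimum 29 at index 5, swap -> [29, 30, 39, 37, 35, 35]
Pass 2: Select minimum 30 at index 1, swap -> [29, 30, 39, 37, 35, 35]
Pass 3: Select minimum 35 at index 4, swap -> [29, 30, 35, 37, 39, 35]
Pass 4: Select minimum 35 at index 5, swap -> [29, 30, 35, 35, 39, 37]


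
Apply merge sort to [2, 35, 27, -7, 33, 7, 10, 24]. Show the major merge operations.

Divide and conquer:
  Merge [2] + [35] -> [2, 35]
  Merge [27] + [-7] -> [-7, 27]
  Merge [2, 35] + [-7, 27] -> [-7, 2, 27, 35]
  Merge [33] + [7] -> [7, 33]
  Merge [10] + [24] -> [10, 24]
  Merge [7, 33] + [10, 24] -> [7, 10, 24, 33]
  Merge [-7, 2, 27, 35] + [7, 10, 24, 33] -> [-7, 2, 7, 10, 24, 27, 33, 35]


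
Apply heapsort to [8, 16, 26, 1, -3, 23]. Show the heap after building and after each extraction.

Build heap: [26, 16, 23, 1, -3, 8]
Extract 26: [23, 16, 8, 1, -3, 26]
Extract 23: [16, 1, 8, -3, 23, 26]
Extract 16: [8, 1, -3, 16, 23, 26]
Extract 8: [1, -3, 8, 16, 23, 26]
Extract 1: [-3, 1, 8, 16, 23, 26]


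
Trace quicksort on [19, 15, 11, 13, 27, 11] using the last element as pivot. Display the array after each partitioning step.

Partition 1: pivot=11 at index 1 -> [11, 11, 19, 13, 27, 15]
Partition 2: pivot=15 at index 3 -> [11, 11, 13, 15, 27, 19]
Partition 3: pivot=19 at index 4 -> [11, 11, 13, 15, 19, 27]


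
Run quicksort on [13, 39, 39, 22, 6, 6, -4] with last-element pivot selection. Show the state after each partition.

Partition 1: pivot=-4 at index 0 -> [-4, 39, 39, 22, 6, 6, 13]
Partition 2: pivot=13 at index 3 -> [-4, 6, 6, 13, 39, 39, 22]
Partition 3: pivot=6 at index 2 -> [-4, 6, 6, 13, 39, 39, 22]
Partition 4: pivot=22 at index 4 -> [-4, 6, 6, 13, 22, 39, 39]
Partition 5: pivot=39 at index 6 -> [-4, 6, 6, 13, 22, 39, 39]


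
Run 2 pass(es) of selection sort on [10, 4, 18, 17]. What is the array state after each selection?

Pass 1: Select minimum 4 at index 1, swap -> [4, 10, 18, 17]
Pass 2: Select minimum 10 at index 1, swap -> [4, 10, 18, 17]


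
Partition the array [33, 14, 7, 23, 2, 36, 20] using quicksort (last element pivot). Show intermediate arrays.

Partition 1: pivot=20 at index 3 -> [14, 7, 2, 20, 33, 36, 23]
Partition 2: pivot=2 at index 0 -> [2, 7, 14, 20, 33, 36, 23]
Partition 3: pivot=14 at index 2 -> [2, 7, 14, 20, 33, 36, 23]
Partition 4: pivot=23 at index 4 -> [2, 7, 14, 20, 23, 36, 33]
Partition 5: pivot=33 at index 5 -> [2, 7, 14, 20, 23, 33, 36]


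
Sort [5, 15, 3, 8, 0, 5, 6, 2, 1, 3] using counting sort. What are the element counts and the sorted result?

Count array: [1, 1, 1, 2, 0, 2, 1, 0, 1, 0, 0, 0, 0, 0, 0, 1]
(count[i] = number of elements equal to i)
Cumulative count: [1, 2, 3, 5, 5, 7, 8, 8, 9, 9, 9, 9, 9, 9, 9, 10]
Sorted: [0, 1, 2, 3, 3, 5, 5, 6, 8, 15]


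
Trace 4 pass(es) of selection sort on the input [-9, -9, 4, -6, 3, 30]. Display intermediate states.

Pass 1: Select minimum -9 at index 0, swap -> [-9, -9, 4, -6, 3, 30]
Pass 2: Select minimum -9 at index 1, swap -> [-9, -9, 4, -6, 3, 30]
Pass 3: Select minimum -6 at index 3, swap -> [-9, -9, -6, 4, 3, 30]
Pass 4: Select minimum 3 at index 4, swap -> [-9, -9, -6, 3, 4, 30]


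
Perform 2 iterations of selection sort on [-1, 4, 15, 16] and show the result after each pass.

Pass 1: Select minimum -1 at index 0, swap -> [-1, 4, 15, 16]
Pass 2: Select minimum 4 at index 1, swap -> [-1, 4, 15, 16]


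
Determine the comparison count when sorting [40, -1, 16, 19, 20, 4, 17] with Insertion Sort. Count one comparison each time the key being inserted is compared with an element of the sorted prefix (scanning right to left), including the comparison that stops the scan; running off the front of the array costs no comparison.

Insert -1: 40 > -1 (shift), reached front = 1 comparison(s) -> [-1, 40, 16, 19, 20, 4, 17]
Insert 16: 40 > 16 (shift), -1 <= 16 (stop) = 2 comparison(s) -> [-1, 16, 40, 19, 20, 4, 17]
Insert 19: 40 > 19 (shift), 16 <= 19 (stop) = 2 comparison(s) -> [-1, 16, 19, 40, 20, 4, 17]
Insert 20: 40 > 20 (shift), 19 <= 20 (stop) = 2 comparison(s) -> [-1, 16, 19, 20, 40, 4, 17]
Insert 4: 40 > 4 (shift), 20 > 4 (shift), 19 > 4 (shift), 16 > 4 (shift), -1 <= 4 (stop) = 5 comparison(s) -> [-1, 4, 16, 19, 20, 40, 17]
Insert 17: 40 > 17 (shift), 20 > 17 (shift), 19 > 17 (shift), 16 <= 17 (stop) = 4 comparison(s) -> [-1, 4, 16, 17, 19, 20, 40]
Total comparisons: 1 + 2 + 2 + 2 + 5 + 4 = 16


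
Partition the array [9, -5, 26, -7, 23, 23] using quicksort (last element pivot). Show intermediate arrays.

Partition 1: pivot=23 at index 4 -> [9, -5, -7, 23, 23, 26]
Partition 2: pivot=23 at index 3 -> [9, -5, -7, 23, 23, 26]
Partition 3: pivot=-7 at index 0 -> [-7, -5, 9, 23, 23, 26]
Partition 4: pivot=9 at index 2 -> [-7, -5, 9, 23, 23, 26]


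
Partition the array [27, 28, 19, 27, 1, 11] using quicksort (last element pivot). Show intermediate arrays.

Partition 1: pivot=11 at index 1 -> [1, 11, 19, 27, 27, 28]
Partition 2: pivot=28 at index 5 -> [1, 11, 19, 27, 27, 28]
Partition 3: pivot=27 at index 4 -> [1, 11, 19, 27, 27, 28]
Partition 4: pivot=27 at index 3 -> [1, 11, 19, 27, 27, 28]


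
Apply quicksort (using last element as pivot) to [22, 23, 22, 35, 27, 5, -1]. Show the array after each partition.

Partition 1: pivot=-1 at index 0 -> [-1, 23, 22, 35, 27, 5, 22]
Partition 2: pivot=22 at index 3 -> [-1, 22, 5, 22, 27, 23, 35]
Partition 3: pivot=5 at index 1 -> [-1, 5, 22, 22, 27, 23, 35]
Partition 4: pivot=35 at index 6 -> [-1, 5, 22, 22, 27, 23, 35]
Partition 5: pivot=23 at index 4 -> [-1, 5, 22, 22, 23, 27, 35]


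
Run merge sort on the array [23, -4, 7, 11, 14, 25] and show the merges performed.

Divide and conquer:
  Merge [-4] + [7] -> [-4, 7]
  Merge [23] + [-4, 7] -> [-4, 7, 23]
  Merge [14] + [25] -> [14, 25]
  Merge [11] + [14, 25] -> [11, 14, 25]
  Merge [-4, 7, 23] + [11, 14, 25] -> [-4, 7, 11, 14, 23, 25]


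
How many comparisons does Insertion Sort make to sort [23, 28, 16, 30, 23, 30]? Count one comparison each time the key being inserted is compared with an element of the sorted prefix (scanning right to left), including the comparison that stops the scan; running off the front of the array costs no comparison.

Insert 28: 23 <= 28 (stop) = 1 comparison(s) -> [23, 28, 16, 30, 23, 30]
Insert 16: 28 > 16 (shift), 23 > 16 (shift), reached front = 2 comparison(s) -> [16, 23, 28, 30, 23, 30]
Insert 30: 28 <= 30 (stop) = 1 comparison(s) -> [16, 23, 28, 30, 23, 30]
Insert 23: 30 > 23 (shift), 28 > 23 (shift), 23 <= 23 (stop) = 3 comparison(s) -> [16, 23, 23, 28, 30, 30]
Insert 30: 30 <= 30 (stop) = 1 comparison(s) -> [16, 23, 23, 28, 30, 30]
Total comparisons: 1 + 2 + 1 + 3 + 1 = 8


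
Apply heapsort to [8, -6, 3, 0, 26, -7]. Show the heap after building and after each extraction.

Build heap: [26, 8, 3, 0, -6, -7]
Extract 26: [8, 0, 3, -7, -6, 26]
Extract 8: [3, 0, -6, -7, 8, 26]
Extract 3: [0, -7, -6, 3, 8, 26]
Extract 0: [-6, -7, 0, 3, 8, 26]
Extract -6: [-7, -6, 0, 3, 8, 26]


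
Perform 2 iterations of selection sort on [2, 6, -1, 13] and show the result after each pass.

Pass 1: Select minimum -1 at index 2, swap -> [-1, 6, 2, 13]
Pass 2: Select minimum 2 at index 2, swap -> [-1, 2, 6, 13]


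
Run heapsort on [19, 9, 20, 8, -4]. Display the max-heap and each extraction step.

Build heap: [20, 9, 19, 8, -4]
Extract 20: [19, 9, -4, 8, 20]
Extract 19: [9, 8, -4, 19, 20]
Extract 9: [8, -4, 9, 19, 20]
Extract 8: [-4, 8, 9, 19, 20]


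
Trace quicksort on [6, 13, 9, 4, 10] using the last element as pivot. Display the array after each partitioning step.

Partition 1: pivot=10 at index 3 -> [6, 9, 4, 10, 13]
Partition 2: pivot=4 at index 0 -> [4, 9, 6, 10, 13]
Partition 3: pivot=6 at index 1 -> [4, 6, 9, 10, 13]


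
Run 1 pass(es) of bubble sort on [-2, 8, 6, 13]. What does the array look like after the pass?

After pass 1: [-2, 6, 8, 13] (1 swaps)
Total swaps: 1


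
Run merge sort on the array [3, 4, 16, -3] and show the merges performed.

Divide and conquer:
  Merge [3] + [4] -> [3, 4]
  Merge [16] + [-3] -> [-3, 16]
  Merge [3, 4] + [-3, 16] -> [-3, 3, 4, 16]


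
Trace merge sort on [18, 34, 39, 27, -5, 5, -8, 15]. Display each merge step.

Divide and conquer:
  Merge [18] + [34] -> [18, 34]
  Merge [39] + [27] -> [27, 39]
  Merge [18, 34] + [27, 39] -> [18, 27, 34, 39]
  Merge [-5] + [5] -> [-5, 5]
  Merge [-8] + [15] -> [-8, 15]
  Merge [-5, 5] + [-8, 15] -> [-8, -5, 5, 15]
  Merge [18, 27, 34, 39] + [-8, -5, 5, 15] -> [-8, -5, 5, 15, 18, 27, 34, 39]


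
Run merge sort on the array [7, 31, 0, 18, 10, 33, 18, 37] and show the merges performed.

Divide and conquer:
  Merge [7] + [31] -> [7, 31]
  Merge [0] + [18] -> [0, 18]
  Merge [7, 31] + [0, 18] -> [0, 7, 18, 31]
  Merge [10] + [33] -> [10, 33]
  Merge [18] + [37] -> [18, 37]
  Merge [10, 33] + [18, 37] -> [10, 18, 33, 37]
  Merge [0, 7, 18, 31] + [10, 18, 33, 37] -> [0, 7, 10, 18, 18, 31, 33, 37]


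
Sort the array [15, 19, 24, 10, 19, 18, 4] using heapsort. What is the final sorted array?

Build heap: [24, 19, 18, 10, 19, 15, 4]
Extract 24: [19, 19, 18, 10, 4, 15, 24]
Extract 19: [19, 15, 18, 10, 4, 19, 24]
Extract 19: [18, 15, 4, 10, 19, 19, 24]
Extract 18: [15, 10, 4, 18, 19, 19, 24]
Extract 15: [10, 4, 15, 18, 19, 19, 24]
Extract 10: [4, 10, 15, 18, 19, 19, 24]


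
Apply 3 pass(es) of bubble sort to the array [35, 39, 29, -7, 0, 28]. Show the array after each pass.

After pass 1: [35, 29, -7, 0, 28, 39] (4 swaps)
After pass 2: [29, -7, 0, 28, 35, 39] (4 swaps)
After pass 3: [-7, 0, 28, 29, 35, 39] (3 swaps)
Total swaps: 11


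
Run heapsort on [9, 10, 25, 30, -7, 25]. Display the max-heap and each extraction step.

Build heap: [30, 10, 25, 9, -7, 25]
Extract 30: [25, 10, 25, 9, -7, 30]
Extract 25: [25, 10, -7, 9, 25, 30]
Extract 25: [10, 9, -7, 25, 25, 30]
Extract 10: [9, -7, 10, 25, 25, 30]
Extract 9: [-7, 9, 10, 25, 25, 30]


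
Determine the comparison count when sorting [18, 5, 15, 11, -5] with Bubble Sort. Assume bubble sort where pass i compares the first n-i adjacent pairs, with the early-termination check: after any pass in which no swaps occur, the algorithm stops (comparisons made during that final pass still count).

Pass 1: compare adjacent pairs (0,1)..(3,4) = 4 comparison(s), 4 swap(s) -> [5, 15, 11, -5, 18]
Pass 2: compare adjacent pairs (0,1)..(2,3) = 3 comparison(s), 2 swap(s) -> [5, 11, -5, 15, 18]
Pass 3: compare adjacent pairs (0,1)..(1,2) = 2 comparison(s), 1 swap(s) -> [5, -5, 11, 15, 18]
Pass 4: compare adjacent pairs (0,1)..(0,1) = 1 comparison(s), 1 swap(s) -> [-5, 5, 11, 15, 18]
Every pass made at least one swap, so all n-1 passes run.
Total comparisons: 4 + 3 + 2 + 1 = 10


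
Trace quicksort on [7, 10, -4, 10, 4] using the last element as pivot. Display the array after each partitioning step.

Partition 1: pivot=4 at index 1 -> [-4, 4, 7, 10, 10]
Partition 2: pivot=10 at index 4 -> [-4, 4, 7, 10, 10]
Partition 3: pivot=10 at index 3 -> [-4, 4, 7, 10, 10]


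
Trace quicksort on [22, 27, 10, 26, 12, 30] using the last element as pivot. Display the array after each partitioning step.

Partition 1: pivot=30 at index 5 -> [22, 27, 10, 26, 12, 30]
Partition 2: pivot=12 at index 1 -> [10, 12, 22, 26, 27, 30]
Partition 3: pivot=27 at index 4 -> [10, 12, 22, 26, 27, 30]
Partition 4: pivot=26 at index 3 -> [10, 12, 22, 26, 27, 30]


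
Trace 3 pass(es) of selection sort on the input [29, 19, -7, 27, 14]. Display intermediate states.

Pass 1: Select minimum -7 at index 2, swap -> [-7, 19, 29, 27, 14]
Pass 2: Select minimum 14 at index 4, swap -> [-7, 14, 29, 27, 19]
Pass 3: Select minimum 19 at index 4, swap -> [-7, 14, 19, 27, 29]


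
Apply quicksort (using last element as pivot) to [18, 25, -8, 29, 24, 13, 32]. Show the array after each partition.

Partition 1: pivot=32 at index 6 -> [18, 25, -8, 29, 24, 13, 32]
Partition 2: pivot=13 at index 1 -> [-8, 13, 18, 29, 24, 25, 32]
Partition 3: pivot=25 at index 4 -> [-8, 13, 18, 24, 25, 29, 32]
Partition 4: pivot=24 at index 3 -> [-8, 13, 18, 24, 25, 29, 32]


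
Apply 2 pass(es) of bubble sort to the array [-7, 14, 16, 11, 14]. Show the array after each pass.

After pass 1: [-7, 14, 11, 14, 16] (2 swaps)
After pass 2: [-7, 11, 14, 14, 16] (1 swaps)
Total swaps: 3


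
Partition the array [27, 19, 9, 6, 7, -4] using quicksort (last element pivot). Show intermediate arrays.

Partition 1: pivot=-4 at index 0 -> [-4, 19, 9, 6, 7, 27]
Partition 2: pivot=27 at index 5 -> [-4, 19, 9, 6, 7, 27]
Partition 3: pivot=7 at index 2 -> [-4, 6, 7, 19, 9, 27]
Partition 4: pivot=9 at index 3 -> [-4, 6, 7, 9, 19, 27]


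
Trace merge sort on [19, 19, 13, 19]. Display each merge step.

Divide and conquer:
  Merge [19] + [19] -> [19, 19]
  Merge [13] + [19] -> [13, 19]
  Merge [19, 19] + [13, 19] -> [13, 19, 19, 19]


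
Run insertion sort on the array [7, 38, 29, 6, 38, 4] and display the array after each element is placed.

First element 7 is already 'sorted'
Insert 38: shifted 0 elements -> [7, 38, 29, 6, 38, 4]
Insert 29: shifted 1 elements -> [7, 29, 38, 6, 38, 4]
Insert 6: shifted 3 elements -> [6, 7, 29, 38, 38, 4]
Insert 38: shifted 0 elements -> [6, 7, 29, 38, 38, 4]
Insert 4: shifted 5 elements -> [4, 6, 7, 29, 38, 38]


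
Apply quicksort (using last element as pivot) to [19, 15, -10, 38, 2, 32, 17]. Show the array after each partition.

Partition 1: pivot=17 at index 3 -> [15, -10, 2, 17, 19, 32, 38]
Partition 2: pivot=2 at index 1 -> [-10, 2, 15, 17, 19, 32, 38]
Partition 3: pivot=38 at index 6 -> [-10, 2, 15, 17, 19, 32, 38]
Partition 4: pivot=32 at index 5 -> [-10, 2, 15, 17, 19, 32, 38]


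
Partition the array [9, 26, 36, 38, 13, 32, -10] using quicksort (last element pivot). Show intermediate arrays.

Partition 1: pivot=-10 at index 0 -> [-10, 26, 36, 38, 13, 32, 9]
Partition 2: pivot=9 at index 1 -> [-10, 9, 36, 38, 13, 32, 26]
Partition 3: pivot=26 at index 3 -> [-10, 9, 13, 26, 36, 32, 38]
Partition 4: pivot=38 at index 6 -> [-10, 9, 13, 26, 36, 32, 38]
Partition 5: pivot=32 at index 4 -> [-10, 9, 13, 26, 32, 36, 38]


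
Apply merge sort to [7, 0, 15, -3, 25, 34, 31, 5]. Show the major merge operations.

Divide and conquer:
  Merge [7] + [0] -> [0, 7]
  Merge [15] + [-3] -> [-3, 15]
  Merge [0, 7] + [-3, 15] -> [-3, 0, 7, 15]
  Merge [25] + [34] -> [25, 34]
  Merge [31] + [5] -> [5, 31]
  Merge [25, 34] + [5, 31] -> [5, 25, 31, 34]
  Merge [-3, 0, 7, 15] + [5, 25, 31, 34] -> [-3, 0, 5, 7, 15, 25, 31, 34]


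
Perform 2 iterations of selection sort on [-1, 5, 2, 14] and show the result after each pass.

Pass 1: Select minimum -1 at index 0, swap -> [-1, 5, 2, 14]
Pass 2: Select minimum 2 at index 2, swap -> [-1, 2, 5, 14]


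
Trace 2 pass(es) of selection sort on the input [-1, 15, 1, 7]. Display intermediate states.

Pass 1: Select minimum -1 at index 0, swap -> [-1, 15, 1, 7]
Pass 2: Select minimum 1 at index 2, swap -> [-1, 1, 15, 7]


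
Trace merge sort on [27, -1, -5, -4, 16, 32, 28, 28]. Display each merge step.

Divide and conquer:
  Merge [27] + [-1] -> [-1, 27]
  Merge [-5] + [-4] -> [-5, -4]
  Merge [-1, 27] + [-5, -4] -> [-5, -4, -1, 27]
  Merge [16] + [32] -> [16, 32]
  Merge [28] + [28] -> [28, 28]
  Merge [16, 32] + [28, 28] -> [16, 28, 28, 32]
  Merge [-5, -4, -1, 27] + [16, 28, 28, 32] -> [-5, -4, -1, 16, 27, 28, 28, 32]


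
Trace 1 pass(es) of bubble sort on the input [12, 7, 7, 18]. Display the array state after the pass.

After pass 1: [7, 7, 12, 18] (2 swaps)
Total swaps: 2


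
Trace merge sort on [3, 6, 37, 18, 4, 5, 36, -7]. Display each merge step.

Divide and conquer:
  Merge [3] + [6] -> [3, 6]
  Merge [37] + [18] -> [18, 37]
  Merge [3, 6] + [18, 37] -> [3, 6, 18, 37]
  Merge [4] + [5] -> [4, 5]
  Merge [36] + [-7] -> [-7, 36]
  Merge [4, 5] + [-7, 36] -> [-7, 4, 5, 36]
  Merge [3, 6, 18, 37] + [-7, 4, 5, 36] -> [-7, 3, 4, 5, 6, 18, 36, 37]


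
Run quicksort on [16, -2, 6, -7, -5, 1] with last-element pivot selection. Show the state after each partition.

Partition 1: pivot=1 at index 3 -> [-2, -7, -5, 1, 6, 16]
Partition 2: pivot=-5 at index 1 -> [-7, -5, -2, 1, 6, 16]
Partition 3: pivot=16 at index 5 -> [-7, -5, -2, 1, 6, 16]


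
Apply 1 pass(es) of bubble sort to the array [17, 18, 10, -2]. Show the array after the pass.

After pass 1: [17, 10, -2, 18] (2 swaps)
Total swaps: 2


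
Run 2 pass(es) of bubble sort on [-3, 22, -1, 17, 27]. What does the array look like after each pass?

After pass 1: [-3, -1, 17, 22, 27] (2 swaps)
After pass 2: [-3, -1, 17, 22, 27] (0 swaps)
Total swaps: 2


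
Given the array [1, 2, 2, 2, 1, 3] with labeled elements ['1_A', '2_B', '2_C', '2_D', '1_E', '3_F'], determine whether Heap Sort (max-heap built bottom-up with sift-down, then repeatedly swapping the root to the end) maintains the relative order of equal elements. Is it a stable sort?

Trace Heap Sort on the labeled array (the key is the number; the letter only tracks identity):
  Build max-heap: [3_F, 2_B, 2_C, 2_D, 1_E, 1_A]
  Swap root 3_F to index 5, re-heapify first 5 -> [2_B, 2_D, 2_C, 1_A, 1_E, 3_F]
  Swap root 2_B to index 4, re-heapify first 4 -> [2_D, 1_E, 2_C, 1_A, 2_B, 3_F]
  Swap root 2_D to index 3, re-heapify first 3 -> [2_C, 1_E, 1_A, 2_D, 2_B, 3_F]
  Swap root 2_C to index 2, re-heapify first 2 -> [1_A, 1_E, 2_C, 2_D, 2_B, 3_F]
  Swap root 1_A to index 1, re-heapify first 1 -> [1_E, 1_A, 2_C, 2_D, 2_B, 3_F]
Final order: [1_E, 1_A, 2_C, 2_D, 2_B, 3_F]
Equal keys:
  value 1: originally 1_A, 1_E; after sorting 1_E, 1_A -> order changed
  value 2: originally 2_B, 2_C, 2_D; after sorting 2_C, 2_D, 2_B -> order changed
Equal keys were reordered, so Heap Sort is not stable: heap construction and root-to-end swaps move elements without regard to the original order of equal keys. (One such input is enough; an unstable sort may happen to preserve order on other inputs, but it gives no guarantee.)
Answer: Not stable


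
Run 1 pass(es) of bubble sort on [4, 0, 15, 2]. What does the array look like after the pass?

After pass 1: [0, 4, 2, 15] (2 swaps)
Total swaps: 2


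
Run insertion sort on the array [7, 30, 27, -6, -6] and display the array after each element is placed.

First element 7 is already 'sorted'
Insert 30: shifted 0 elements -> [7, 30, 27, -6, -6]
Insert 27: shifted 1 elements -> [7, 27, 30, -6, -6]
Insert -6: shifted 3 elements -> [-6, 7, 27, 30, -6]
Insert -6: shifted 3 elements -> [-6, -6, 7, 27, 30]


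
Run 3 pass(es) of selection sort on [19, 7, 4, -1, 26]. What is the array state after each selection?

Pass 1: Select minimum -1 at index 3, swap -> [-1, 7, 4, 19, 26]
Pass 2: Select minimum 4 at index 2, swap -> [-1, 4, 7, 19, 26]
Pass 3: Select minimum 7 at index 2, swap -> [-1, 4, 7, 19, 26]


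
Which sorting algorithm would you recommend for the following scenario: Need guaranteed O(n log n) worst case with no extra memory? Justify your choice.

Best choice: Heapsort
Reason: Heapsort is O(n log n) worst case and sorts in-place; quicksort can degrade to O(n^2)


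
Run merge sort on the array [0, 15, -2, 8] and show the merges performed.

Divide and conquer:
  Merge [0] + [15] -> [0, 15]
  Merge [-2] + [8] -> [-2, 8]
  Merge [0, 15] + [-2, 8] -> [-2, 0, 8, 15]


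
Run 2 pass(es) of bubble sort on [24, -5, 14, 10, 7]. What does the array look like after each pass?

After pass 1: [-5, 14, 10, 7, 24] (4 swaps)
After pass 2: [-5, 10, 7, 14, 24] (2 swaps)
Total swaps: 6


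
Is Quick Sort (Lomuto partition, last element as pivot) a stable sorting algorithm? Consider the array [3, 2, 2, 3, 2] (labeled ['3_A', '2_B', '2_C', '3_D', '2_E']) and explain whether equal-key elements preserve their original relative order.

Trace Quick Sort on the labeled array (the key is the number; the letter only tracks identity):
  Partition indices 0..4 around pivot 2_E -> [2_B, 2_C, 2_E, 3_D, 3_A]
  Partition indices 0..1 around pivot 2_C -> [2_B, 2_C, 2_E, 3_D, 3_A]
  Partition indices 3..4 around pivot 3_A -> [2_B, 2_C, 2_E, 3_D, 3_A]
Final order: [2_B, 2_C, 2_E, 3_D, 3_A]
Equal keys:
  value 2: originally 2_B, 2_C, 2_E; after sorting 2_B, 2_C, 2_E -> order preserved
  value 3: originally 3_A, 3_D; after sorting 3_D, 3_A -> order changed
Equal keys were reordered, so Quick Sort is not stable: partition swaps elements across long distances and can reorder equal keys. (One such input is enough; an unstable sort may happen to preserve order on other inputs, but it gives no guarantee.)
Answer: Not stable


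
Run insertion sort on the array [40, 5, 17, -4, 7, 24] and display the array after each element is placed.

First element 40 is already 'sorted'
Insert 5: shifted 1 elements -> [5, 40, 17, -4, 7, 24]
Insert 17: shifted 1 elements -> [5, 17, 40, -4, 7, 24]
Insert -4: shifted 3 elements -> [-4, 5, 17, 40, 7, 24]
Insert 7: shifted 2 elements -> [-4, 5, 7, 17, 40, 24]
Insert 24: shifted 1 elements -> [-4, 5, 7, 17, 24, 40]


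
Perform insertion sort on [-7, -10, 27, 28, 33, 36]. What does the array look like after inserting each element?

First element -7 is already 'sorted'
Insert -10: shifted 1 elements -> [-10, -7, 27, 28, 33, 36]
Insert 27: shifted 0 elements -> [-10, -7, 27, 28, 33, 36]
Insert 28: shifted 0 elements -> [-10, -7, 27, 28, 33, 36]
Insert 33: shifted 0 elements -> [-10, -7, 27, 28, 33, 36]
Insert 36: shifted 0 elements -> [-10, -7, 27, 28, 33, 36]


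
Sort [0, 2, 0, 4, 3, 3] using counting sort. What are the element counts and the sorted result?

Count array: [2, 0, 1, 2, 1]
(count[i] = number of elements equal to i)
Cumulative count: [2, 2, 3, 5, 6]
Sorted: [0, 0, 2, 3, 3, 4]


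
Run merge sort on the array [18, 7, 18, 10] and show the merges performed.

Divide and conquer:
  Merge [18] + [7] -> [7, 18]
  Merge [18] + [10] -> [10, 18]
  Merge [7, 18] + [10, 18] -> [7, 10, 18, 18]


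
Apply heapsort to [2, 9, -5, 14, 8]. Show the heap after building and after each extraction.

Build heap: [14, 9, -5, 2, 8]
Extract 14: [9, 8, -5, 2, 14]
Extract 9: [8, 2, -5, 9, 14]
Extract 8: [2, -5, 8, 9, 14]
Extract 2: [-5, 2, 8, 9, 14]


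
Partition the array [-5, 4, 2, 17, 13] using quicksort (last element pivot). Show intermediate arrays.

Partition 1: pivot=13 at index 3 -> [-5, 4, 2, 13, 17]
Partition 2: pivot=2 at index 1 -> [-5, 2, 4, 13, 17]


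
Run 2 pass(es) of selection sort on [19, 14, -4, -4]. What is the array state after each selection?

Pass 1: Select minimum -4 at index 2, swap -> [-4, 14, 19, -4]
Pass 2: Select minimum -4 at index 3, swap -> [-4, -4, 19, 14]


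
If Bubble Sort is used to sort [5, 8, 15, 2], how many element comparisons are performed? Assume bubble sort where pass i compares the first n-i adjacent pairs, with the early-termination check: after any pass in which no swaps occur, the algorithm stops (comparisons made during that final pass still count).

Pass 1: compare adjacent pairs (0,1)..(2,3) = 3 comparison(s), 1 swap(s) -> [5, 8, 2, 15]
Pass 2: compare adjacent pairs (0,1)..(1,2) = 2 comparison(s), 1 swap(s) -> [5, 2, 8, 15]
Pass 3: compare adjacent pairs (0,1)..(0,1) = 1 comparison(s), 1 swap(s) -> [2, 5, 8, 15]
Every pass made at least one swap, so all n-1 passes run.
Total comparisons: 3 + 2 + 1 = 6


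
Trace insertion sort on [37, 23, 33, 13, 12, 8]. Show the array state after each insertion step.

First element 37 is already 'sorted'
Insert 23: shifted 1 elements -> [23, 37, 33, 13, 12, 8]
Insert 33: shifted 1 elements -> [23, 33, 37, 13, 12, 8]
Insert 13: shifted 3 elements -> [13, 23, 33, 37, 12, 8]
Insert 12: shifted 4 elements -> [12, 13, 23, 33, 37, 8]
Insert 8: shifted 5 elements -> [8, 12, 13, 23, 33, 37]


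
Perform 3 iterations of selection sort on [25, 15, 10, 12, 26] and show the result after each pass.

Pass 1: Select minimum 10 at index 2, swap -> [10, 15, 25, 12, 26]
Pass 2: Select minimum 12 at index 3, swap -> [10, 12, 25, 15, 26]
Pass 3: Select minimum 15 at index 3, swap -> [10, 12, 15, 25, 26]


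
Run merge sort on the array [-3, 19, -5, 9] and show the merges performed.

Divide and conquer:
  Merge [-3] + [19] -> [-3, 19]
  Merge [-5] + [9] -> [-5, 9]
  Merge [-3, 19] + [-5, 9] -> [-5, -3, 9, 19]


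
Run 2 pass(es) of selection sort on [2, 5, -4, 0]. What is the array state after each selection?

Pass 1: Select minimum -4 at index 2, swap -> [-4, 5, 2, 0]
Pass 2: Select minimum 0 at index 3, swap -> [-4, 0, 2, 5]


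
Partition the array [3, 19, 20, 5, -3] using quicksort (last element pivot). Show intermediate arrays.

Partition 1: pivot=-3 at index 0 -> [-3, 19, 20, 5, 3]
Partition 2: pivot=3 at index 1 -> [-3, 3, 20, 5, 19]
Partition 3: pivot=19 at index 3 -> [-3, 3, 5, 19, 20]


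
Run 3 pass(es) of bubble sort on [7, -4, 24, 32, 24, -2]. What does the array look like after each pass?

After pass 1: [-4, 7, 24, 24, -2, 32] (3 swaps)
After pass 2: [-4, 7, 24, -2, 24, 32] (1 swaps)
After pass 3: [-4, 7, -2, 24, 24, 32] (1 swaps)
Total swaps: 5


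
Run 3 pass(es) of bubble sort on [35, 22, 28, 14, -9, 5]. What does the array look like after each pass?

After pass 1: [22, 28, 14, -9, 5, 35] (5 swaps)
After pass 2: [22, 14, -9, 5, 28, 35] (3 swaps)
After pass 3: [14, -9, 5, 22, 28, 35] (3 swaps)
Total swaps: 11


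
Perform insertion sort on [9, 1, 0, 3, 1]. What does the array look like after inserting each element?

First element 9 is already 'sorted'
Insert 1: shifted 1 elements -> [1, 9, 0, 3, 1]
Insert 0: shifted 2 elements -> [0, 1, 9, 3, 1]
Insert 3: shifted 1 elements -> [0, 1, 3, 9, 1]
Insert 1: shifted 2 elements -> [0, 1, 1, 3, 9]


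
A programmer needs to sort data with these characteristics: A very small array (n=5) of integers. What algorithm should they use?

Best choice: Insertion sort
Reason: For tiny inputs the O(n^2) overhead is negligible and insertion sort has minimal constant factors


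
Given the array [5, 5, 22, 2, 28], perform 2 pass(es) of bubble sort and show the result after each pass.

After pass 1: [5, 5, 2, 22, 28] (1 swaps)
After pass 2: [5, 2, 5, 22, 28] (1 swaps)
Total swaps: 2


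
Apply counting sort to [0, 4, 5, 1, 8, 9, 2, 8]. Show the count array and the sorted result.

Count array: [1, 1, 1, 0, 1, 1, 0, 0, 2, 1]
(count[i] = number of elements equal to i)
Cumulative count: [1, 2, 3, 3, 4, 5, 5, 5, 7, 8]
Sorted: [0, 1, 2, 4, 5, 8, 8, 9]


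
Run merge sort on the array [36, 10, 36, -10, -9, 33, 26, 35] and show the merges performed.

Divide and conquer:
  Merge [36] + [10] -> [10, 36]
  Merge [36] + [-10] -> [-10, 36]
  Merge [10, 36] + [-10, 36] -> [-10, 10, 36, 36]
  Merge [-9] + [33] -> [-9, 33]
  Merge [26] + [35] -> [26, 35]
  Merge [-9, 33] + [26, 35] -> [-9, 26, 33, 35]
  Merge [-10, 10, 36, 36] + [-9, 26, 33, 35] -> [-10, -9, 10, 26, 33, 35, 36, 36]


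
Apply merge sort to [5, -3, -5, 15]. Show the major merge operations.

Divide and conquer:
  Merge [5] + [-3] -> [-3, 5]
  Merge [-5] + [15] -> [-5, 15]
  Merge [-3, 5] + [-5, 15] -> [-5, -3, 5, 15]


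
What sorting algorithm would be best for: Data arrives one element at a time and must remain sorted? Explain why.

Best choice: Insertion sort
Reason: Insertion sort naturally handles online/streaming input by inserting each new element into sorted position


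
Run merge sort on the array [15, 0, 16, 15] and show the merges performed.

Divide and conquer:
  Merge [15] + [0] -> [0, 15]
  Merge [16] + [15] -> [15, 16]
  Merge [0, 15] + [15, 16] -> [0, 15, 15, 16]


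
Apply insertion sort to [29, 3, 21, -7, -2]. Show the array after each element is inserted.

First element 29 is already 'sorted'
Insert 3: shifted 1 elements -> [3, 29, 21, -7, -2]
Insert 21: shifted 1 elements -> [3, 21, 29, -7, -2]
Insert -7: shifted 3 elements -> [-7, 3, 21, 29, -2]
Insert -2: shifted 3 elements -> [-7, -2, 3, 21, 29]


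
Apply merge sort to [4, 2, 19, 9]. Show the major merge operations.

Divide and conquer:
  Merge [4] + [2] -> [2, 4]
  Merge [19] + [9] -> [9, 19]
  Merge [2, 4] + [9, 19] -> [2, 4, 9, 19]


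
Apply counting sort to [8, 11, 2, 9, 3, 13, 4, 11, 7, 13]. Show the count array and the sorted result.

Count array: [0, 0, 1, 1, 1, 0, 0, 1, 1, 1, 0, 2, 0, 2]
(count[i] = number of elements equal to i)
Cumulative count: [0, 0, 1, 2, 3, 3, 3, 4, 5, 6, 6, 8, 8, 10]
Sorted: [2, 3, 4, 7, 8, 9, 11, 11, 13, 13]


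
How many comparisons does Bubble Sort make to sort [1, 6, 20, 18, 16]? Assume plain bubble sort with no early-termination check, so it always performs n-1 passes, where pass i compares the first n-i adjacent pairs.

Pass 1: compare adjacent pairs (0,1)..(3,4) = 4 comparison(s), 2 swap(s) -> [1, 6, 18, 16, 20]
Pass 2: compare adjacent pairs (0,1)..(2,3) = 3 comparison(s), 1 swap(s) -> [1, 6, 16, 18, 20]
Pass 3: compare adjacent pairs (0,1)..(1,2) = 2 comparison(s), 0 swap(s) -> [1, 6, 16, 18, 20]
Pass 4: compare adjacent pairs (0,1)..(0,1) = 1 comparison(s), 0 swap(s) -> [1, 6, 16, 18, 20]
Total comparisons: 4 + 3 + 2 + 1 = 10


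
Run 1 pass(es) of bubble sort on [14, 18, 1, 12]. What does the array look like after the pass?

After pass 1: [14, 1, 12, 18] (2 swaps)
Total swaps: 2


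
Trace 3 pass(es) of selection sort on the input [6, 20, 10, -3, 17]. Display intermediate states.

Pass 1: Select minimum -3 at index 3, swap -> [-3, 20, 10, 6, 17]
Pass 2: Select minimum 6 at index 3, swap -> [-3, 6, 10, 20, 17]
Pass 3: Select minimum 10 at index 2, swap -> [-3, 6, 10, 20, 17]


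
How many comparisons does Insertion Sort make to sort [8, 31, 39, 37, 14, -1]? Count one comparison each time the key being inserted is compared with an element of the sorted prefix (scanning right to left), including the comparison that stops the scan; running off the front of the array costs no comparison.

Insert 31: 8 <= 31 (stop) = 1 comparison(s) -> [8, 31, 39, 37, 14, -1]
Insert 39: 31 <= 39 (stop) = 1 comparison(s) -> [8, 31, 39, 37, 14, -1]
Insert 37: 39 > 37 (shift), 31 <= 37 (stop) = 2 comparison(s) -> [8, 31, 37, 39, 14, -1]
Insert 14: 39 > 14 (shift), 37 > 14 (shift), 31 > 14 (shift), 8 <= 14 (stop) = 4 comparison(s) -> [8, 14, 31, 37, 39, -1]
Insert -1: 39 > -1 (shift), 37 > -1 (shift), 31 > -1 (shift), 14 > -1 (shift), 8 > -1 (shift), reached front = 5 comparison(s) -> [-1, 8, 14, 31, 37, 39]
Total comparisons: 1 + 1 + 2 + 4 + 5 = 13


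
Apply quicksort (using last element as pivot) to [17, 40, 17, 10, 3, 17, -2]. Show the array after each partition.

Partition 1: pivot=-2 at index 0 -> [-2, 40, 17, 10, 3, 17, 17]
Partition 2: pivot=17 at index 5 -> [-2, 17, 10, 3, 17, 17, 40]
Partition 3: pivot=17 at index 4 -> [-2, 17, 10, 3, 17, 17, 40]
Partition 4: pivot=3 at index 1 -> [-2, 3, 10, 17, 17, 17, 40]
Partition 5: pivot=17 at index 3 -> [-2, 3, 10, 17, 17, 17, 40]


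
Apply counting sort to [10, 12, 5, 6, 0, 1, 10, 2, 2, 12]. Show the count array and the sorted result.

Count array: [1, 1, 2, 0, 0, 1, 1, 0, 0, 0, 2, 0, 2]
(count[i] = number of elements equal to i)
Cumulative count: [1, 2, 4, 4, 4, 5, 6, 6, 6, 6, 8, 8, 10]
Sorted: [0, 1, 2, 2, 5, 6, 10, 10, 12, 12]


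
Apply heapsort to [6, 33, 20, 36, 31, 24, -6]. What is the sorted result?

Build heap: [36, 33, 24, 6, 31, 20, -6]
Extract 36: [33, 31, 24, 6, -6, 20, 36]
Extract 33: [31, 20, 24, 6, -6, 33, 36]
Extract 31: [24, 20, -6, 6, 31, 33, 36]
Extract 24: [20, 6, -6, 24, 31, 33, 36]
Extract 20: [6, -6, 20, 24, 31, 33, 36]
Extract 6: [-6, 6, 20, 24, 31, 33, 36]


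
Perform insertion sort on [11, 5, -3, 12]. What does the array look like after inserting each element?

First element 11 is already 'sorted'
Insert 5: shifted 1 elements -> [5, 11, -3, 12]
Insert -3: shifted 2 elements -> [-3, 5, 11, 12]
Insert 12: shifted 0 elements -> [-3, 5, 11, 12]


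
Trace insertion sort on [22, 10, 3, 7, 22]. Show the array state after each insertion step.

First element 22 is already 'sorted'
Insert 10: shifted 1 elements -> [10, 22, 3, 7, 22]
Insert 3: shifted 2 elements -> [3, 10, 22, 7, 22]
Insert 7: shifted 2 elements -> [3, 7, 10, 22, 22]
Insert 22: shifted 0 elements -> [3, 7, 10, 22, 22]


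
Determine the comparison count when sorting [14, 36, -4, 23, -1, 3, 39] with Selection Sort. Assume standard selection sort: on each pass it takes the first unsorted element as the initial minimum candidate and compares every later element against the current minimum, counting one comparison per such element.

Pass 1: scan indices 1..6 for the minimum = 6 comparison(s); min is -4, place at index 0 -> [-4, 36, 14, 23, -1, 3, 39]
Pass 2: scan indices 2..6 for the minimum = 5 comparison(s); min is -1, place at index 1 -> [-4, -1, 14, 23, 36, 3, 39]
Pass 3: scan indices 3..6 for the minimum = 4 comparison(s); min is 3, place at index 2 -> [-4, -1, 3, 23, 36, 14, 39]
Pass 4: scan indices 4..6 for the minimum = 3 comparison(s); min is 14, place at index 3 -> [-4, -1, 3, 14, 36, 23, 39]
Pass 5: scan indices 5..6 for the minimum = 2 comparison(s); min is 23, place at index 4 -> [-4, -1, 3, 14, 23, 36, 39]
Pass 6: scan indices 6..6 for the minimum = 1 comparison(s); min is 36, place at index 5 -> [-4, -1, 3, 14, 23, 36, 39]
Selection sort always scans the whole unsorted suffix, so the count is (n-1) + (n-2) + ... + 1 = n(n-1)/2 = 7*6/2 = 21 regardless of the input order.
Total comparisons: 6 + 5 + 4 + 3 + 2 + 1 = 21


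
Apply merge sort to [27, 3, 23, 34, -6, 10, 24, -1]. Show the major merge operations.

Divide and conquer:
  Merge [27] + [3] -> [3, 27]
  Merge [23] + [34] -> [23, 34]
  Merge [3, 27] + [23, 34] -> [3, 23, 27, 34]
  Merge [-6] + [10] -> [-6, 10]
  Merge [24] + [-1] -> [-1, 24]
  Merge [-6, 10] + [-1, 24] -> [-6, -1, 10, 24]
  Merge [3, 23, 27, 34] + [-6, -1, 10, 24] -> [-6, -1, 3, 10, 23, 24, 27, 34]


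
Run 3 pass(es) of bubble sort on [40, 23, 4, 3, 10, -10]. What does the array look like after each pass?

After pass 1: [23, 4, 3, 10, -10, 40] (5 swaps)
After pass 2: [4, 3, 10, -10, 23, 40] (4 swaps)
After pass 3: [3, 4, -10, 10, 23, 40] (2 swaps)
Total swaps: 11


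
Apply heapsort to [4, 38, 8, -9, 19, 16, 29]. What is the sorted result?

Build heap: [38, 19, 29, -9, 4, 16, 8]
Extract 38: [29, 19, 16, -9, 4, 8, 38]
Extract 29: [19, 8, 16, -9, 4, 29, 38]
Extract 19: [16, 8, 4, -9, 19, 29, 38]
Extract 16: [8, -9, 4, 16, 19, 29, 38]
Extract 8: [4, -9, 8, 16, 19, 29, 38]
Extract 4: [-9, 4, 8, 16, 19, 29, 38]


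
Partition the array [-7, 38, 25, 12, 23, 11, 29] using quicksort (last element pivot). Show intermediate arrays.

Partition 1: pivot=29 at index 5 -> [-7, 25, 12, 23, 11, 29, 38]
Partition 2: pivot=11 at index 1 -> [-7, 11, 12, 23, 25, 29, 38]
Partition 3: pivot=25 at index 4 -> [-7, 11, 12, 23, 25, 29, 38]
Partition 4: pivot=23 at index 3 -> [-7, 11, 12, 23, 25, 29, 38]


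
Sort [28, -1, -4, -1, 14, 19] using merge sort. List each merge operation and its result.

Divide and conquer:
  Merge [-1] + [-4] -> [-4, -1]
  Merge [28] + [-4, -1] -> [-4, -1, 28]
  Merge [14] + [19] -> [14, 19]
  Merge [-1] + [14, 19] -> [-1, 14, 19]
  Merge [-4, -1, 28] + [-1, 14, 19] -> [-4, -1, -1, 14, 19, 28]
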